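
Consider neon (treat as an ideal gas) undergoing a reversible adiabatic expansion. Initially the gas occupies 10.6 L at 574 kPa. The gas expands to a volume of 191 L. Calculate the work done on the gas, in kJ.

γ = 5/3 for a monatomic ideal gas.
P₂ = P₁(V₁/V₂)^γ = 574×(10.6/191)^(5/3) = 4.635 kPa.
For a reversible adiabat, W_by_gas = (P₁V₁ − P₂V₂)/(γ−1).
W_by = (574000×0.0106 − 4635×0.191) / (2/3) = 7799 J.
W_on_gas = −W_by = -7799 J.

W ≈ -7.80 kJ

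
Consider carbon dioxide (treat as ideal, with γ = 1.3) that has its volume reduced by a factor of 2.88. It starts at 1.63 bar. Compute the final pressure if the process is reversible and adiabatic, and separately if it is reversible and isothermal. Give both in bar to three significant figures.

adiabatic: 6.45 bar; isothermal: 4.69 bar

Isothermal: P₂ = P₁(V₁/V₂) = 1.63×2.88 = 4.694 bar.
Adiabatic: P₂ = P₁(V₁/V₂)^γ = 1.63×2.88^(1.3) = 6.448 bar.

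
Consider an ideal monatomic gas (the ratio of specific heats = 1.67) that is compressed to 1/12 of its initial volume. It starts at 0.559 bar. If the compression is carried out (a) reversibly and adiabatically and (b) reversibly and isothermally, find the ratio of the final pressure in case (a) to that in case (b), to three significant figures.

Isothermal: P_b = P₁(V₁/V₂) = 0.559×12.
Adiabatic: P_a = P₁(V₁/V₂)^γ = 0.559×12^(1.67).
P_a/P_b = (V₁/V₂)^(γ−1) = 12^(0.67) = 5.285.

P_adiabatic / P_isothermal ≈ 5.29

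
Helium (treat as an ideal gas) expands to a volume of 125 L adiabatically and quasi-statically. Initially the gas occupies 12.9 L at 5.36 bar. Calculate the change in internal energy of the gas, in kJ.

ΔU ≈ -8.09 kJ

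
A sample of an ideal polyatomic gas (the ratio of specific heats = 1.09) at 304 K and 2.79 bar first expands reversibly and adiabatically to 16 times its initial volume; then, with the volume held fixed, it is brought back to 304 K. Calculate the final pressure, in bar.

P₃ ≈ 0.174 bar

Adiabatic step (PV^γ = const): P₂ = 2.79×(1/16)^(1.09) = 0.1359 bar; T₂ = 304×(1/16)^(0.09) = 236.9 K.
Isochoric: P₃ = P₂(T₃/T₂) = 0.1359 × (304/236.9) = 0.1744 bar.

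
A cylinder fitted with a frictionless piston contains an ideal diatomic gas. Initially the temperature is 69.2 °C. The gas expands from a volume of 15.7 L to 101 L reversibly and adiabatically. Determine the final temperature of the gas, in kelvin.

Adiabatic: T₁V₁^(γ−1) = T₂V₂^(γ−1) ⇒ T₂ = T₁ (V₁/V₂)^(γ−1).
For a diatomic ideal gas γ = 7/5, so γ−1 = 2/5.
T₁ = 69.2 °C = 342.3 K.
T₂ = 342.3 × (15.7/101)^(2/5) = 162.6 K.

T₂ ≈ 163 K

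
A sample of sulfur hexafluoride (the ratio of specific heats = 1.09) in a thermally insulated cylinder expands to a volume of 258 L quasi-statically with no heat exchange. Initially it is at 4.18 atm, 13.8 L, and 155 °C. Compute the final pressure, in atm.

Since PV^γ is constant along a reversible adiabat, P₂ = P₁ (V₁/V₂)^γ.
P₂ = 4.18 × (13.8/258)^(1.09) = 0.1718 atm.

P₂ ≈ 0.172 atm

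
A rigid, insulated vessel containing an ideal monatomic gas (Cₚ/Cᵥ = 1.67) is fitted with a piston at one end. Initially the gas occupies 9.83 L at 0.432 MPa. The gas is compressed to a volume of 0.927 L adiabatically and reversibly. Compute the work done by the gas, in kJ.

W ≈ -24.5 kJ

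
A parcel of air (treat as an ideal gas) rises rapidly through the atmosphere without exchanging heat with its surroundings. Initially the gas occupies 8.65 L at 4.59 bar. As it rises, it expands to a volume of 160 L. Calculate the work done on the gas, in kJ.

W ≈ -6.84 kJ

γ = 7/5 for a diatomic ideal gas.
P₂ = P₁(V₁/V₂)^γ = 4.59×(8.65/160)^(7/5) = 0.07724 bar.
For a reversible adiabat, W_by_gas = (P₁V₁ − P₂V₂)/(γ−1).
W_by = (459000×0.00865 − 7724×0.16) / (2/5) = 6836 J.
W_on_gas = −W_by = -6836 J.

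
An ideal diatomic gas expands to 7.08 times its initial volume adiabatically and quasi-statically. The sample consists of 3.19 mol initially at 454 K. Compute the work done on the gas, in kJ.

W ≈ -16.3 kJ

Adiabatic: T₁V₁^(γ−1) = T₂V₂^(γ−1) ⇒ T₂ = T₁ (V₁/V₂)^(γ−1).
γ = 7/5 for a diatomic ideal gas, so γ−1 = 2/5.
T₂ = 454 × (1/7.08)^(2/5) = 207.5 K.
Q = 0, so ΔU = W_on_gas = nCᵥΔT with Cᵥ = R/(γ−1) = 20.79 J/(mol·K).
ΔU = 3.19 × 20.79 × (207.5 − 454) = -16340 J.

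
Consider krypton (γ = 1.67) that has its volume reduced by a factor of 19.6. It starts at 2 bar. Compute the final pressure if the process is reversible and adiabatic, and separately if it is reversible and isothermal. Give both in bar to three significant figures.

adiabatic: 288 bar; isothermal: 39.2 bar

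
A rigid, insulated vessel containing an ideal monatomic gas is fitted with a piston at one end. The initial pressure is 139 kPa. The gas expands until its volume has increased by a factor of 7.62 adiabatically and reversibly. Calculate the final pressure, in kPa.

Adiabatic: P₁V₁^γ = P₂V₂^γ ⇒ P₂ = P₁ (V₁/V₂)^γ.
For a monatomic ideal gas γ = 5/3.
P₂ = 139 × (1/7.62)^(5/3) = 4.711 kPa.

P₂ ≈ 4.71 kPa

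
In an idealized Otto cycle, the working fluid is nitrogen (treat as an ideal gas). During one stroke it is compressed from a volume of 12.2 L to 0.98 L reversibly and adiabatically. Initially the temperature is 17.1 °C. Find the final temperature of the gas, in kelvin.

Adiabatic: T₁V₁^(γ−1) = T₂V₂^(γ−1) ⇒ T₂ = T₁ (V₁/V₂)^(γ−1).
For a diatomic ideal gas γ = 7/5, so γ−1 = 2/5.
T₁ = 17.1 °C = 290.2 K.
T₂ = 290.2 × (12.2/0.98)^(2/5) = 795.8 K.

T₂ ≈ 796 K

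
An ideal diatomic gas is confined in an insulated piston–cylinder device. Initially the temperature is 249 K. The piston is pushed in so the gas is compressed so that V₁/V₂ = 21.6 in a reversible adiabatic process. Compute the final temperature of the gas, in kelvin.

T₂ ≈ 851 K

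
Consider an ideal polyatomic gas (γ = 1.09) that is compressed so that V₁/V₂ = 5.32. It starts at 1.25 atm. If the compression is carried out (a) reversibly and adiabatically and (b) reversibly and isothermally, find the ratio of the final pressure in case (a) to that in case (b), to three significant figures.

P_adiabatic / P_isothermal ≈ 1.16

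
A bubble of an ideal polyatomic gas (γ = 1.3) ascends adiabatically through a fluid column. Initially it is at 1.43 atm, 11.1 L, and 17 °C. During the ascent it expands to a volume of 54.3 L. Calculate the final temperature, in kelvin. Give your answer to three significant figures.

T₂ ≈ 180 K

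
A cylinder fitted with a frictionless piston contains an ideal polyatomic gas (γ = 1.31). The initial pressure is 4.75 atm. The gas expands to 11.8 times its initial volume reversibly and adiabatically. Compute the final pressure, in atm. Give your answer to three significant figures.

Adiabatic: P₁V₁^γ = P₂V₂^γ ⇒ P₂ = P₁ (V₁/V₂)^γ.
P₂ = 4.75 × (1/11.8)^(1.31) = 0.1873 atm.

P₂ ≈ 0.187 atm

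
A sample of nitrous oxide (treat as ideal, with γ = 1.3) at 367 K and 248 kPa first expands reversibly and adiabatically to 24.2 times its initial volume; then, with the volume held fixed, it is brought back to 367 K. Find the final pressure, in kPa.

P₃ ≈ 10.2 kPa

Adiabatic step (PV^γ = const): P₂ = 248×(1/24.2)^(1.3) = 3.94 kPa; T₂ = 367×(1/24.2)^(0.3) = 141.1 K.
Isochoric: P₃ = P₂(T₃/T₂) = 3.94 × (367/141.1) = 10.25 kPa.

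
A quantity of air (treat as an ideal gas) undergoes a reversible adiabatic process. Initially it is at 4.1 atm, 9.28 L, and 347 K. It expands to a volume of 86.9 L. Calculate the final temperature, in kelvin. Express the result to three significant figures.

T₂ ≈ 142 K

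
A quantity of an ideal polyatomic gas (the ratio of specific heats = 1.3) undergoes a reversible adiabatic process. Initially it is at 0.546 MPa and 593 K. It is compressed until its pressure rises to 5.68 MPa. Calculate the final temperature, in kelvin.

Along an adiabat T P^((1−γ)/γ) is constant, so T₂ = T₁ (P₂/P₁)^((γ−1)/γ).
T₂ = 593 × (5.68/0.546)^(0.231) = 1018 K.

T₂ ≈ 1020 K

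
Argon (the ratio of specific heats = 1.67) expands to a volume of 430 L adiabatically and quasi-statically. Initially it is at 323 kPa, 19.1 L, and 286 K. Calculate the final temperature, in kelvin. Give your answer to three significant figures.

For a reversible adiabat TV^(γ−1) is constant, so T₂ = T₁ (V₁/V₂)^(γ−1).
T₂ = 286 × (19.1/430)^(0.67) = 35.5 K.

T₂ ≈ 35.5 K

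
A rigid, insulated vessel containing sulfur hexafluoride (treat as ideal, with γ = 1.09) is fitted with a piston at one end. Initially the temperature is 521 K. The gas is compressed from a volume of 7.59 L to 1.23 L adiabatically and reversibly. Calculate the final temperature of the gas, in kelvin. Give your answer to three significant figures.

T₂ ≈ 614 K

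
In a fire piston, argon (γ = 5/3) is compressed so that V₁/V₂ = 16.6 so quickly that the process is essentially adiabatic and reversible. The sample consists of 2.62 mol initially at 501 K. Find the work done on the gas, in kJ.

W ≈ 90.2 kJ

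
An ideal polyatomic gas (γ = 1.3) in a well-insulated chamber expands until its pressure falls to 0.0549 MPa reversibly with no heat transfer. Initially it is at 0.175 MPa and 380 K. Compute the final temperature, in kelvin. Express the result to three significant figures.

Along an adiabat T P^((1−γ)/γ) is constant, so T₂ = T₁ (P₂/P₁)^((γ−1)/γ).
T₂ = 380 × (0.0549/0.175)^(0.231) = 290.8 K.

T₂ ≈ 291 K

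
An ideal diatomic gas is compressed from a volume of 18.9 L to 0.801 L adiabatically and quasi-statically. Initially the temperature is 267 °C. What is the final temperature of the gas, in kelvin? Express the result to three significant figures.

T₂ ≈ 1910 K

Adiabatic: T₁V₁^(γ−1) = T₂V₂^(γ−1) ⇒ T₂ = T₁ (V₁/V₂)^(γ−1).
For a diatomic ideal gas γ = 7/5, so γ−1 = 2/5.
T₁ = 267 °C = 540.1 K.
T₂ = 540.1 × (18.9/0.801)^(2/5) = 1913 K.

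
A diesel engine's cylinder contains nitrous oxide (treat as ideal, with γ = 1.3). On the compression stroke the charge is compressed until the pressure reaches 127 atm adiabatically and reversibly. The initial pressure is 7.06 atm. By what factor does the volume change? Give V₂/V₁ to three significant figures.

From PV^γ = const, V₂/V₁ = (P₁/P₂)^(1/γ).
V₂/V₁ = (7.06/127)^(0.769) = 0.1083.

V₂/V₁ ≈ 0.108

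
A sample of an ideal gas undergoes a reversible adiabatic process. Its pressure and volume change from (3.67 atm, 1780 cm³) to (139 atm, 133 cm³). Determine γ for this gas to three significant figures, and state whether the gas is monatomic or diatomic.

PV^γ = const ⇒ γ = ln(P₂/P₁) / ln(V₁/V₂).
γ = ln(139/3.67) / ln(1780/133) = 1.401.
γ ≈ 1.40 is close to 7/5, so the gas is diatomic.

γ ≈ 1.40; diatomic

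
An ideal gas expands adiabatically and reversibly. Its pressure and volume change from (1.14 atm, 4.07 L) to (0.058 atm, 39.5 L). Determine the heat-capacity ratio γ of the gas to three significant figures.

γ ≈ 1.31

PV^γ = const ⇒ γ = ln(P₂/P₁) / ln(V₁/V₂).
γ = ln(0.058/1.14) / ln(4.07/39.5) = 1.311.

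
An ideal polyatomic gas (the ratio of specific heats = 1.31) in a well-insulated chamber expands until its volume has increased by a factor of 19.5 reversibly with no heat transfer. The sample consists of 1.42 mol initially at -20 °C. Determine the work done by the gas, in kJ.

W ≈ 5.80 kJ

For a reversible adiabat TV^(γ−1) is constant, so T₂ = T₁ (V₁/V₂)^(γ−1).
T₁ = -20 °C = 253.1 K.
T₂ = 253.1 × (1/19.5)^(0.31) = 100.8 K.
Q = 0, so ΔU = W_on_gas = nCᵥΔT with Cᵥ = R/(γ−1) = 26.82 J/(mol·K).
ΔU = 1.42 × 26.82 × (100.8 − 253.1) = -5802 J.
Work done by the gas = −ΔU = 5802 J.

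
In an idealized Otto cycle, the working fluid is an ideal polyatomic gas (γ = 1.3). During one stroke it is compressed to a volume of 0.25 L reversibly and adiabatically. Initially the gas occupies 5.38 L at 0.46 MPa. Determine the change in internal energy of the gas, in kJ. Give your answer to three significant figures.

ΔU ≈ 12.5 kJ

P₂ = P₁(V₁/V₂)^γ = 0.46×(5.38/0.25)^(1.3) = 24.86 MPa.
For a reversible adiabat, W_by_gas = (P₁V₁ − P₂V₂)/(γ−1).
W_by = (460000×0.00538 − 2.486×10^7×0.00025) / (0.3) = -12470 J.
Q = 0 ⇒ ΔU = −W_by = 12470 J.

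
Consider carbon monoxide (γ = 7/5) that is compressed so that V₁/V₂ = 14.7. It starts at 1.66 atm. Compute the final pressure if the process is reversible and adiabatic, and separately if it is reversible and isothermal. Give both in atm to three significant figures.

Isothermal: P₂ = P₁(V₁/V₂) = 1.66×14.7 = 24.4 atm.
Adiabatic: P₂ = P₁(V₁/V₂)^γ = 1.66×14.7^(7/5) = 71.51 atm.

adiabatic: 71.5 atm; isothermal: 24.4 atm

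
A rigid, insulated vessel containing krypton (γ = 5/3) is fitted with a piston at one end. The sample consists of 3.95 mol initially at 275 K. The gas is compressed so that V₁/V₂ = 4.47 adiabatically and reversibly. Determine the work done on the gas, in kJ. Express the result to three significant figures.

W ≈ 23.2 kJ

Adiabatic: T₁V₁^(γ−1) = T₂V₂^(γ−1) ⇒ T₂ = T₁ (V₁/V₂)^(γ−1).
T₂ = 275 × 4.47^(2/3) = 746.2 K.
Q = 0, so ΔU = W_on_gas = nCᵥΔT with Cᵥ = R/(γ−1) = 12.47 J/(mol·K).
ΔU = 3.95 × 12.47 × (746.2 − 275) = 23210 J.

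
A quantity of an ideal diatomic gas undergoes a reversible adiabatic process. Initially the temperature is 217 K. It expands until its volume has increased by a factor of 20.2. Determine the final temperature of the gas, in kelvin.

T₂ ≈ 65.2 K

Adiabatic: T₁V₁^(γ−1) = T₂V₂^(γ−1) ⇒ T₂ = T₁ (V₁/V₂)^(γ−1).
For a diatomic ideal gas γ = 7/5, so γ−1 = 2/5.
T₂ = 217 × (1/20.2)^(2/5) = 65.21 K.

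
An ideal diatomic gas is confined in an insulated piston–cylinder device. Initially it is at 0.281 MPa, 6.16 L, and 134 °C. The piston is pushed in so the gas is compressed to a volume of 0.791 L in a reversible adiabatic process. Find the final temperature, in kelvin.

T₂ ≈ 925 K

Adiabatic: T₁V₁^(γ−1) = T₂V₂^(γ−1) ⇒ T₂ = T₁ (V₁/V₂)^(γ−1).
γ = 7/5 for a diatomic ideal gas.
T₁ = 134 °C = 407.1 K.
T₂ = 407.1 × (6.16/0.791)^(2/5) = 925.4 K.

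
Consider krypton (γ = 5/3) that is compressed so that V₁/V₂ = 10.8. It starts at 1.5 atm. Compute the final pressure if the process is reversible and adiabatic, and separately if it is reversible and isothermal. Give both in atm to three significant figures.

adiabatic: 79.2 atm; isothermal: 16.2 atm

Isothermal: P₂ = P₁(V₁/V₂) = 1.5×10.8 = 16.2 atm.
Adiabatic: P₂ = P₁(V₁/V₂)^γ = 1.5×10.8^(5/3) = 79.15 atm.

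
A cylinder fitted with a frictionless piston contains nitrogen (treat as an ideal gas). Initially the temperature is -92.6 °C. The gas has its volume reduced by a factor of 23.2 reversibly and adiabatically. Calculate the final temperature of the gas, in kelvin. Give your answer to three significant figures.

T₂ ≈ 635 K

Adiabatic: T₁V₁^(γ−1) = T₂V₂^(γ−1) ⇒ T₂ = T₁ (V₁/V₂)^(γ−1).
For a diatomic ideal gas γ = 7/5, so γ−1 = 2/5.
T₁ = -92.6 °C = 180.5 K.
T₂ = 180.5 × 23.2^(2/5) = 635 K.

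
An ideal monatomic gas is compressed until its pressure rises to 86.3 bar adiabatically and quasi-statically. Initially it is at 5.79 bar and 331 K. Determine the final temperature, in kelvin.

Adiabatic: T₂/T₁ = (P₂/P₁)^((γ−1)/γ).
For a monatomic ideal gas γ = 5/3, so (γ−1)/γ = 2/5.
T₂ = 331 × (86.3/5.79)^(2/5) = 975.4 K.

T₂ ≈ 975 K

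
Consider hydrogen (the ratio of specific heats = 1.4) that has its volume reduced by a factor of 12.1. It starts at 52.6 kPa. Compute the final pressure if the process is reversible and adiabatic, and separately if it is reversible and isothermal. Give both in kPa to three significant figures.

Isothermal: P₂ = P₁(V₁/V₂) = 52.6×12.1 = 636.5 kPa.
Adiabatic: P₂ = P₁(V₁/V₂)^γ = 52.6×12.1^(1.4) = 1725 kPa.

adiabatic: 1730 kPa; isothermal: 636 kPa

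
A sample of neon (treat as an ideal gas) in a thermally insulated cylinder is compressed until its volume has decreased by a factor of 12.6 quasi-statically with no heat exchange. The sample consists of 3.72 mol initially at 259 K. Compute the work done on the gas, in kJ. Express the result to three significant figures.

For a reversible adiabat TV^(γ−1) is constant, so T₂ = T₁ (V₁/V₂)^(γ−1).
γ = 5/3 for a monatomic ideal gas, so γ−1 = 2/3.
T₂ = 259 × 12.6^(2/3) = 1402 K.
Q = 0, so ΔU = W_on_gas = nCᵥΔT with Cᵥ = R/(γ−1) = 12.47 J/(mol·K).
ΔU = 3.72 × 12.47 × (1402 − 259) = 53050 J.

W ≈ 53.0 kJ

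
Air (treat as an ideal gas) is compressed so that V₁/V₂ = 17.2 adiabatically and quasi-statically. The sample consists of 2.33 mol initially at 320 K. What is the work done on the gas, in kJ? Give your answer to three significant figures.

Adiabatic: T₁V₁^(γ−1) = T₂V₂^(γ−1) ⇒ T₂ = T₁ (V₁/V₂)^(γ−1).
γ = 7/5 for a diatomic ideal gas, so γ−1 = 2/5.
T₂ = 320 × 17.2^(2/5) = 998.5 K.
Q = 0, so ΔU = W_on_gas = nCᵥΔT with Cᵥ = R/(γ−1) = 20.79 J/(mol·K).
ΔU = 2.33 × 20.79 × (998.5 − 320) = 32860 J.

W ≈ 32.9 kJ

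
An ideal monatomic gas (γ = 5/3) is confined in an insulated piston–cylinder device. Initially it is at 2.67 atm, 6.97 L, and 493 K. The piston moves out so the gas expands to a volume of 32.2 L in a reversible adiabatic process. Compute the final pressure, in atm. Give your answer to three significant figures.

P₂ ≈ 0.208 atm

Since PV^γ is constant along a reversible adiabat, P₂ = P₁ (V₁/V₂)^γ.
P₂ = 2.67 × (6.97/32.2)^(5/3) = 0.2084 atm.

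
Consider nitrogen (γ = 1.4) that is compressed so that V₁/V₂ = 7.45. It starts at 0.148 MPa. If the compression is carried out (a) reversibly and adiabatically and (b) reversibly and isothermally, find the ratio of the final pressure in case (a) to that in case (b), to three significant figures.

Isothermal: P_b = P₁(V₁/V₂) = 0.148×7.45.
Adiabatic: P_a = P₁(V₁/V₂)^γ = 0.148×7.45^(1.4).
P_a/P_b = (V₁/V₂)^(γ−1) = 7.45^(0.4) = 2.233.

P_adiabatic / P_isothermal ≈ 2.23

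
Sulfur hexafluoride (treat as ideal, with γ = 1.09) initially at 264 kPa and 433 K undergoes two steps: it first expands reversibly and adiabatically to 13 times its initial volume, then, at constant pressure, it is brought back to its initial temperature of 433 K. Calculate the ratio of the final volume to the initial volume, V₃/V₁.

Adiabatic step: V₂/V₁ = 13; T₂ = T₁·(1/13)^(0.09) = 343.7 K.
Isobaric step: V₃/V₂ = T₃/T₂ = 433/343.7.
V₃/V₁ = (V₂/V₁)(V₃/V₂) = 13 × (433/343.7) = 16.38.

V₃/V₁ ≈ 16.4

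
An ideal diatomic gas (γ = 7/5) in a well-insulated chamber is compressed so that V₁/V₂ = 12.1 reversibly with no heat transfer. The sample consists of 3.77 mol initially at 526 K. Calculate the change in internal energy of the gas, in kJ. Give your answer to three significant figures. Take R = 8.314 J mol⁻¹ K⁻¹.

For a reversible adiabat TV^(γ−1) is constant, so T₂ = T₁ (V₁/V₂)^(γ−1).
T₂ = 526 × 12.1^(2/5) = 1426 K.
Q = 0, so ΔU = W_on_gas = nCᵥΔT with Cᵥ = R/(γ−1) = 20.79 J/(mol·K).
ΔU = 3.77 × 20.79 × (1426 − 526) = 70520 J.

ΔU ≈ 70.5 kJ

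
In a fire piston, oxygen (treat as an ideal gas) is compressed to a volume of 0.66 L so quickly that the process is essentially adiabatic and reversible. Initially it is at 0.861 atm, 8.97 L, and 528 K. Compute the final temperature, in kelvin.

Adiabatic: T₁V₁^(γ−1) = T₂V₂^(γ−1) ⇒ T₂ = T₁ (V₁/V₂)^(γ−1).
γ = 7/5 for a diatomic ideal gas.
T₂ = 528 × (8.97/0.66)^(2/5) = 1499 K.

T₂ ≈ 1500 K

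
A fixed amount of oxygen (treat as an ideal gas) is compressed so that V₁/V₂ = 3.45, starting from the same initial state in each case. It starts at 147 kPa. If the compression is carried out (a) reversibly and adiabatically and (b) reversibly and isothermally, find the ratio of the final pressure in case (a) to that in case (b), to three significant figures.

For a diatomic ideal gas γ = 7/5.
Isothermal: P_b = P₁(V₁/V₂) = 147×3.45.
Adiabatic: P_a = P₁(V₁/V₂)^γ = 147×3.45^(7/5).
P_a/P_b = (V₁/V₂)^(γ−1) = 3.45^(2/5) = 1.641.

P_adiabatic / P_isothermal ≈ 1.64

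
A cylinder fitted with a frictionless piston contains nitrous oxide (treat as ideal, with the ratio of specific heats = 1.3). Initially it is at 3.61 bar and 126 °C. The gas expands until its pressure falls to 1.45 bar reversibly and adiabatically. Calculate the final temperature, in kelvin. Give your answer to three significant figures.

Along an adiabat T P^((1−γ)/γ) is constant, so T₂ = T₁ (P₂/P₁)^((γ−1)/γ).
T₁ = 126 °C = 399.1 K.
T₂ = 399.1 × (1.45/3.61)^(0.231) = 323.4 K.

T₂ ≈ 323 K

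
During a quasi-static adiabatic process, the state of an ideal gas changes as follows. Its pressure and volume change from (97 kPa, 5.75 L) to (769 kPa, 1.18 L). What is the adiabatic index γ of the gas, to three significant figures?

γ ≈ 1.31

PV^γ = const ⇒ γ = ln(P₂/P₁) / ln(V₁/V₂).
γ = ln(769/97) / ln(5.75/1.18) = 1.307.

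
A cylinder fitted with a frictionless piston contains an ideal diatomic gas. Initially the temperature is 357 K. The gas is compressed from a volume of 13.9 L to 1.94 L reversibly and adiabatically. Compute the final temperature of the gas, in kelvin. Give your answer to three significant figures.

For a reversible adiabat TV^(γ−1) is constant, so T₂ = T₁ (V₁/V₂)^(γ−1).
For a diatomic ideal gas γ = 7/5, so γ−1 = 2/5.
T₂ = 357 × (13.9/1.94)^(2/5) = 784.8 K.

T₂ ≈ 785 K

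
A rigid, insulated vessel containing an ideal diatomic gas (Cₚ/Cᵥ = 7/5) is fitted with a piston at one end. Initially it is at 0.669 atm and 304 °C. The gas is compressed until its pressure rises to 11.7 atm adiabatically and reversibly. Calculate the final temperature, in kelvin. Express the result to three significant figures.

T₂ ≈ 1310 K

Along an adiabat T P^((1−γ)/γ) is constant, so T₂ = T₁ (P₂/P₁)^((γ−1)/γ).
T₁ = 304 °C = 577.1 K.
T₂ = 577.1 × (11.7/0.669)^(2/7) = 1307 K.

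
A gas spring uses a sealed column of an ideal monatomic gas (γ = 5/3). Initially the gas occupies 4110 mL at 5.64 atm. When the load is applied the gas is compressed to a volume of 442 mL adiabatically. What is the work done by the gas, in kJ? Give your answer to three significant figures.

W ≈ -12.1 kJ

P₂ = P₁(V₁/V₂)^γ = 5.64×(4110/442)^(5/3) = 231.9 atm.
For a reversible adiabat, W_by_gas = (P₁V₁ − P₂V₂)/(γ−1).
W_by = (571500×0.00411 − 2.35×10^7×0.000442) / (2/3) = -12060 J.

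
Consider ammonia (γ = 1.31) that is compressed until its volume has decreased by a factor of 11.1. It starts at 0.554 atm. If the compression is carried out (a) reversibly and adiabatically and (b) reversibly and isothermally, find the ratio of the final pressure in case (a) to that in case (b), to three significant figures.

P_adiabatic / P_isothermal ≈ 2.11

Isothermal: P_b = P₁(V₁/V₂) = 0.554×11.1.
Adiabatic: P_a = P₁(V₁/V₂)^γ = 0.554×11.1^(1.31).
P_a/P_b = (V₁/V₂)^(γ−1) = 11.1^(0.31) = 2.109.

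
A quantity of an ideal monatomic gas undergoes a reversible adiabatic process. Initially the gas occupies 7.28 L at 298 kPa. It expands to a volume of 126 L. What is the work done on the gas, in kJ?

W ≈ -2.77 kJ

γ = 5/3 for a monatomic ideal gas.
P₂ = P₁(V₁/V₂)^γ = 298×(7.28/126)^(5/3) = 2.573 kPa.
For a reversible adiabat, W_by_gas = (P₁V₁ − P₂V₂)/(γ−1).
W_by = (298000×0.00728 − 2573×0.126) / (2/3) = 2768 J.
W_on_gas = −W_by = -2768 J.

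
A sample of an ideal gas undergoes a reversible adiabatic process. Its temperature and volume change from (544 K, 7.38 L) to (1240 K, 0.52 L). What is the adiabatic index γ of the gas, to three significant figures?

TV^(γ−1) = const ⇒ γ − 1 = ln(T₂/T₁) / ln(V₁/V₂).
γ = 1 + ln(1240/544) / ln(7.38/0.52) = 1.311.

γ ≈ 1.31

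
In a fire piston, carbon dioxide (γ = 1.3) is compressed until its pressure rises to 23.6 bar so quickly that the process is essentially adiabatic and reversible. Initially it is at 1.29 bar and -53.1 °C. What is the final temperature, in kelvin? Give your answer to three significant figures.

Along an adiabat T P^((1−γ)/γ) is constant, so T₂ = T₁ (P₂/P₁)^((γ−1)/γ).
T₁ = -53.1 °C = 220 K.
T₂ = 220 × (23.6/1.29)^(0.231) = 430.4 K.

T₂ ≈ 430 K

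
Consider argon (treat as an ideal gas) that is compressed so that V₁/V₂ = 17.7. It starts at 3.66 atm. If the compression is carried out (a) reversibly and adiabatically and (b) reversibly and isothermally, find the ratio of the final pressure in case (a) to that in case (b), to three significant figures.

For a monatomic ideal gas γ = 5/3.
Isothermal: P_b = P₁(V₁/V₂) = 3.66×17.7.
Adiabatic: P_a = P₁(V₁/V₂)^γ = 3.66×17.7^(5/3).
P_a/P_b = (V₁/V₂)^(γ−1) = 17.7^(2/3) = 6.792.

P_adiabatic / P_isothermal ≈ 6.79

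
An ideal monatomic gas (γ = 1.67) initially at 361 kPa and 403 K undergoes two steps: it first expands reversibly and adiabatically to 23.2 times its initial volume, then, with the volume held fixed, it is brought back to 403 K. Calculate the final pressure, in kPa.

P₃ ≈ 15.6 kPa

Adiabatic step (PV^γ = const): P₂ = 361×(1/23.2)^(1.67) = 1.893 kPa; T₂ = 403×(1/23.2)^(0.67) = 49.03 K.
Isochoric: P₃ = P₂(T₃/T₂) = 1.893 × (403/49.03) = 15.56 kPa.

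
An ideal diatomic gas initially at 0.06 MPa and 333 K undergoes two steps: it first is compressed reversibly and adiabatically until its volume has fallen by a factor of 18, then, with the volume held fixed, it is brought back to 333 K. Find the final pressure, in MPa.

For a diatomic ideal gas γ = 7/5.
Adiabatic step (PV^γ = const): P₂ = 0.06×18^(7/5) = 3.432 MPa; T₂ = 333×18^(2/5) = 1058 K.
Isochoric: P₃ = P₂(T₃/T₂) = 3.432 × (333/1058) = 1.08 MPa.

P₃ ≈ 1.08 MPa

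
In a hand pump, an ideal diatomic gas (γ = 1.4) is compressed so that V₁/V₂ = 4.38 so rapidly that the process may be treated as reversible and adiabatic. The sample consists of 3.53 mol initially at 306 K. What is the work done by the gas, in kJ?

W ≈ -18.1 kJ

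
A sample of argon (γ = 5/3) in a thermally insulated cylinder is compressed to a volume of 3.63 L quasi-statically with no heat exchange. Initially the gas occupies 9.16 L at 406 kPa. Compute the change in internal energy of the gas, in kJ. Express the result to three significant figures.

P₂ = P₁(V₁/V₂)^γ = 406×(9.16/3.63)^(5/3) = 1899 kPa.
For a reversible adiabat, W_by_gas = (P₁V₁ − P₂V₂)/(γ−1).
W_by = (406000×0.00916 − 1.899×10^6×0.00363) / (2/3) = -4761 J.
Q = 0 ⇒ ΔU = −W_by = 4761 J.

ΔU ≈ 4.76 kJ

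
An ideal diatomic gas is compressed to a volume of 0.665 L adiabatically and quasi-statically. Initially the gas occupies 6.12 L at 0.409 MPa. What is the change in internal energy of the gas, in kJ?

γ = 7/5 for a diatomic ideal gas.
P₂ = P₁(V₁/V₂)^γ = 0.409×(6.12/0.665)^(7/5) = 9.146 MPa.
For a reversible adiabat, W_by_gas = (P₁V₁ − P₂V₂)/(γ−1).
W_by = (409000×0.00612 − 9.146×10^6×0.000665) / (2/5) = -8947 J.
Q = 0 ⇒ ΔU = −W_by = 8947 J.

ΔU ≈ 8.95 kJ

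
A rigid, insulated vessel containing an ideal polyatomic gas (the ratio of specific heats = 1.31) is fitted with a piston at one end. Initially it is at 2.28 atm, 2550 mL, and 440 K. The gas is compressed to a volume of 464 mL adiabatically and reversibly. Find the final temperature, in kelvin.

For a reversible adiabat TV^(γ−1) is constant, so T₂ = T₁ (V₁/V₂)^(γ−1).
T₂ = 440 × (2550/464)^(0.31) = 746.2 K.

T₂ ≈ 746 K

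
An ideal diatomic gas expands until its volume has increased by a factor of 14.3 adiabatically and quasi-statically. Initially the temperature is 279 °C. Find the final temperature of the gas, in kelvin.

For a reversible adiabat TV^(γ−1) is constant, so T₂ = T₁ (V₁/V₂)^(γ−1).
For a diatomic ideal gas γ = 7/5, so γ−1 = 2/5.
T₁ = 279 °C = 552.1 K.
T₂ = 552.1 × (1/14.3)^(2/5) = 190.5 K.

T₂ ≈ 191 K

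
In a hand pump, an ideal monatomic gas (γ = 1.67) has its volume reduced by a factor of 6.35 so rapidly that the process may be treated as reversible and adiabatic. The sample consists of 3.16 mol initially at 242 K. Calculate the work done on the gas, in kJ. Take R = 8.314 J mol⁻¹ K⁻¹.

W ≈ 23.3 kJ

For a reversible adiabat TV^(γ−1) is constant, so T₂ = T₁ (V₁/V₂)^(γ−1).
T₂ = 242 × 6.35^(0.67) = 835 K.
Q = 0, so ΔU = W_on_gas = nCᵥΔT with Cᵥ = R/(γ−1) = 12.41 J/(mol·K).
ΔU = 3.16 × 12.41 × (835 − 242) = 23250 J.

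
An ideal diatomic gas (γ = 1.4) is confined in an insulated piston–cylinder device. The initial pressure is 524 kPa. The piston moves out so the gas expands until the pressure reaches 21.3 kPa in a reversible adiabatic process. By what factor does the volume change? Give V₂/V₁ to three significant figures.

V₂/V₁ ≈ 9.85

From PV^γ = const, V₂/V₁ = (P₁/P₂)^(1/γ).
V₂/V₁ = (524/21.3)^(0.714) = 9.852.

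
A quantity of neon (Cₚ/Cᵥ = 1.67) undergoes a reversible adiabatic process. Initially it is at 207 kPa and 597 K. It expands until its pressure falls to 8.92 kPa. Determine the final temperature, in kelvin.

T₂ ≈ 169 K

Adiabatic: T₂/T₁ = (P₂/P₁)^((γ−1)/γ).
T₂ = 597 × (8.92/207)^(0.401) = 169.1 K.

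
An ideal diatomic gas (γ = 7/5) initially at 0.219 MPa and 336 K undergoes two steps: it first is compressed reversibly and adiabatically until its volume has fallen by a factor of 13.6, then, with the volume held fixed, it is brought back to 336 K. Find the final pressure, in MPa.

Adiabatic step (PV^γ = const): P₂ = 0.219×13.6^(7/5) = 8.461 MPa; T₂ = 336×13.6^(2/5) = 954.5 K.
Isochoric: P₃ = P₂(T₃/T₂) = 8.461 × (336/954.5) = 2.978 MPa.

P₃ ≈ 2.98 MPa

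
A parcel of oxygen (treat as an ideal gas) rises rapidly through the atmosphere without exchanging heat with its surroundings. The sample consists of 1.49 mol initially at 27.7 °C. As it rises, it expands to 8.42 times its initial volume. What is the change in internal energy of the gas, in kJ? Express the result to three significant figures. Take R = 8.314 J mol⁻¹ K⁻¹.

ΔU ≈ -5.34 kJ

Adiabatic: T₁V₁^(γ−1) = T₂V₂^(γ−1) ⇒ T₂ = T₁ (V₁/V₂)^(γ−1).
γ = 7/5 for a diatomic ideal gas, so γ−1 = 2/5.
T₁ = 27.7 °C = 300.8 K.
T₂ = 300.8 × (1/8.42)^(2/5) = 128.3 K.
Q = 0, so ΔU = W_on_gas = nCᵥΔT with Cᵥ = R/(γ−1) = 20.79 J/(mol·K).
ΔU = 1.49 × 20.79 × (128.3 − 300.8) = -5344 J.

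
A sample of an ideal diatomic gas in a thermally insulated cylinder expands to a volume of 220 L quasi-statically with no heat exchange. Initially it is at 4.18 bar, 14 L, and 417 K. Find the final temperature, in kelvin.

T₂ ≈ 139 K

Adiabatic: T₁V₁^(γ−1) = T₂V₂^(γ−1) ⇒ T₂ = T₁ (V₁/V₂)^(γ−1).
γ = 7/5 for a diatomic ideal gas.
T₂ = 417 × (14/220)^(2/5) = 138.6 K.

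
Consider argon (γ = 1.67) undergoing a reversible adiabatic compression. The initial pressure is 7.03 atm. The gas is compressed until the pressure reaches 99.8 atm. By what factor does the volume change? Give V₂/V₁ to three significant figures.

V₂/V₁ ≈ 0.204

From PV^γ = const, V₂/V₁ = (P₁/P₂)^(1/γ).
V₂/V₁ = (7.03/99.8)^(0.599) = 0.2042.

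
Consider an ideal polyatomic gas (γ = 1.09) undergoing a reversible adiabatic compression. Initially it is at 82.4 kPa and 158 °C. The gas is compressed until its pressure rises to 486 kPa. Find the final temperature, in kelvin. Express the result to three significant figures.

Adiabatic: T₂/T₁ = (P₂/P₁)^((γ−1)/γ).
T₁ = 158 °C = 431.1 K.
T₂ = 431.1 × (486/82.4)^(0.0826) = 499.2 K.

T₂ ≈ 499 K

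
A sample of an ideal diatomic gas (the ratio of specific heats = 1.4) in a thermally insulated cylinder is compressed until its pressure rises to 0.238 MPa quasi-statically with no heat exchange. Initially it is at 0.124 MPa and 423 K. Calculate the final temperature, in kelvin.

Adiabatic: T₂/T₁ = (P₂/P₁)^((γ−1)/γ).
T₂ = 423 × (0.238/0.124)^(0.286) = 509.6 K.

T₂ ≈ 510 K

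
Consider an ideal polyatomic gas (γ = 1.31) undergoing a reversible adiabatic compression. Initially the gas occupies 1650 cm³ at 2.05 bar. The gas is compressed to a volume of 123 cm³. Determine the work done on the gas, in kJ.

W ≈ 1.35 kJ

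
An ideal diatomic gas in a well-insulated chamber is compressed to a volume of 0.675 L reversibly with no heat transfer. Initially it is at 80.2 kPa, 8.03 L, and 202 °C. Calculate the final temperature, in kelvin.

T₂ ≈ 1280 K

Adiabatic: T₁V₁^(γ−1) = T₂V₂^(γ−1) ⇒ T₂ = T₁ (V₁/V₂)^(γ−1).
γ = 7/5 for a diatomic ideal gas.
T₁ = 202 °C = 475.1 K.
T₂ = 475.1 × (8.03/0.675)^(2/5) = 1279 K.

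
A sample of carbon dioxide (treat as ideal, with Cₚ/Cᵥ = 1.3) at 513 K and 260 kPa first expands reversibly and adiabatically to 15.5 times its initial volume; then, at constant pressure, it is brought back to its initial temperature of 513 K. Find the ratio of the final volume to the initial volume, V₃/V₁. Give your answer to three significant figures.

Adiabatic step: V₂/V₁ = 15.5; T₂ = T₁·(1/15.5)^(0.3) = 225.4 K.
Isobaric step: V₃/V₂ = T₃/T₂ = 513/225.4.
V₃/V₁ = (V₂/V₁)(V₃/V₂) = 15.5 × (513/225.4) = 35.27.

V₃/V₁ ≈ 35.3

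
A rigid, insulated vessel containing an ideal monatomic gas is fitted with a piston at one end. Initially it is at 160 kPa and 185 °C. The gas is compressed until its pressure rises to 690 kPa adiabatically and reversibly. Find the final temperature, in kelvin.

T₂ ≈ 822 K

Along an adiabat T P^((1−γ)/γ) is constant, so T₂ = T₁ (P₂/P₁)^((γ−1)/γ).
For a monatomic ideal gas γ = 5/3, so (γ−1)/γ = 2/5.
T₁ = 185 °C = 458.1 K.
T₂ = 458.1 × (690/160)^(2/5) = 822.1 K.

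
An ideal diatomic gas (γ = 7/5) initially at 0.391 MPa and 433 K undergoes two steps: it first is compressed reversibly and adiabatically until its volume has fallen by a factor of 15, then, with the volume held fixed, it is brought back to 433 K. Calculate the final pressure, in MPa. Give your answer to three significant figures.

Adiabatic step (PV^γ = const): P₂ = 0.391×15^(7/5) = 17.33 MPa; T₂ = 433×15^(2/5) = 1279 K.
Isochoric: P₃ = P₂(T₃/T₂) = 17.33 × (433/1279) = 5.865 MPa.

P₃ ≈ 5.87 MPa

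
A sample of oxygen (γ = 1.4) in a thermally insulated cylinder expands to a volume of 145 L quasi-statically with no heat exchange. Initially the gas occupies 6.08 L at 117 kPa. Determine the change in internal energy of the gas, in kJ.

ΔU ≈ -1.28 kJ

P₂ = P₁(V₁/V₂)^γ = 117×(6.08/145)^(1.4) = 1.38 kPa.
For a reversible adiabat, W_by_gas = (P₁V₁ − P₂V₂)/(γ−1).
W_by = (117000×0.00608 − 1380×0.145) / (0.4) = 1278 J.
Q = 0 ⇒ ΔU = −W_by = -1278 J.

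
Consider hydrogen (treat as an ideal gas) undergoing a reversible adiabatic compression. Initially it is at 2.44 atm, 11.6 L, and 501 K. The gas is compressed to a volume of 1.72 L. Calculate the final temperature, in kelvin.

Adiabatic: T₁V₁^(γ−1) = T₂V₂^(γ−1) ⇒ T₂ = T₁ (V₁/V₂)^(γ−1).
γ = 7/5 for a diatomic ideal gas.
T₂ = 501 × (11.6/1.72)^(2/5) = 1075 K.

T₂ ≈ 1080 K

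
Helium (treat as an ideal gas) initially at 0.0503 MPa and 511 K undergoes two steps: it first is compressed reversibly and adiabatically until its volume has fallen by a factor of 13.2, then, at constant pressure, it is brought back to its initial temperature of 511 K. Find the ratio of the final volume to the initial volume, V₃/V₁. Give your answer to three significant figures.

V₃/V₁ ≈ 0.0136

For a monatomic ideal gas γ = 5/3.
Adiabatic step: V₂/V₁ = 0.07576; T₂ = T₁·13.2^(2/3) = 2854 K.
Isobaric step: V₃/V₂ = T₃/T₂ = 511/2854.
V₃/V₁ = (V₂/V₁)(V₃/V₂) = 0.07576 × (511/2854) = 0.01356.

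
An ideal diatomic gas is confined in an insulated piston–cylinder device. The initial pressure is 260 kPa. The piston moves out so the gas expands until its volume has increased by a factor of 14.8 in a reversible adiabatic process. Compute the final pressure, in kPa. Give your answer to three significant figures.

P₂ ≈ 5.98 kPa

Since PV^γ is constant along a reversible adiabat, P₂ = P₁ (V₁/V₂)^γ.
For a diatomic ideal gas γ = 7/5.
P₂ = 260 × (1/14.8)^(7/5) = 5.979 kPa.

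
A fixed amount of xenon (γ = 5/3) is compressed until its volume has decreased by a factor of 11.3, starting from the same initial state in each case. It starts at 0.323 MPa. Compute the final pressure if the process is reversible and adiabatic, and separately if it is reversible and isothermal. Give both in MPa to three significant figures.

Isothermal: P₂ = P₁(V₁/V₂) = 0.323×11.3 = 3.65 MPa.
Adiabatic: P₂ = P₁(V₁/V₂)^γ = 0.323×11.3^(5/3) = 18.38 MPa.

adiabatic: 18.4 MPa; isothermal: 3.65 MPa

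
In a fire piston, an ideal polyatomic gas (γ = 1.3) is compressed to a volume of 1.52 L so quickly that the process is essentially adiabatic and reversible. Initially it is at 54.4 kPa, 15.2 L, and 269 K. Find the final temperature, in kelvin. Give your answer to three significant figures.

Adiabatic: T₁V₁^(γ−1) = T₂V₂^(γ−1) ⇒ T₂ = T₁ (V₁/V₂)^(γ−1).
T₂ = 269 × (15.2/1.52)^(0.3) = 536.7 K.

T₂ ≈ 537 K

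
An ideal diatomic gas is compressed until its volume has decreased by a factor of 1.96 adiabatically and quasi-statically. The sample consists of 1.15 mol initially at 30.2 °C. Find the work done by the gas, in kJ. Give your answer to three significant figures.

W ≈ -2.24 kJ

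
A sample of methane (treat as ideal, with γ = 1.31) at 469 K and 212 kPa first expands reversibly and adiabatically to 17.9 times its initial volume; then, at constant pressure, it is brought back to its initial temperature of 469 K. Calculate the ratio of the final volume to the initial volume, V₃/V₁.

V₃/V₁ ≈ 43.8

Adiabatic step: V₂/V₁ = 17.9; T₂ = T₁·(1/17.9)^(0.31) = 191.8 K.
Isobaric step: V₃/V₂ = T₃/T₂ = 469/191.8.
V₃/V₁ = (V₂/V₁)(V₃/V₂) = 17.9 × (469/191.8) = 43.78.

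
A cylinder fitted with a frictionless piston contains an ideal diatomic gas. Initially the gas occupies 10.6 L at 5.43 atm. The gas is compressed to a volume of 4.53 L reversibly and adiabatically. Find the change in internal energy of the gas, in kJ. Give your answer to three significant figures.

ΔU ≈ 5.91 kJ

γ = 7/5 for a diatomic ideal gas.
P₂ = P₁(V₁/V₂)^γ = 5.43×(10.6/4.53)^(7/5) = 17.85 atm.
For a reversible adiabat, W_by_gas = (P₁V₁ − P₂V₂)/(γ−1).
W_by = (550200×0.0106 − 1.809×10^6×0.00453) / (2/5) = -5905 J.
Q = 0 ⇒ ΔU = −W_by = 5905 J.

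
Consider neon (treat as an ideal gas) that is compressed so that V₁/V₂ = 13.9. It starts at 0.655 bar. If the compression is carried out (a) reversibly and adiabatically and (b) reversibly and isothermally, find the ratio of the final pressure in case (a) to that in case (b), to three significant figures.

P_adiabatic / P_isothermal ≈ 5.78

For a monatomic ideal gas γ = 5/3.
Isothermal: P_b = P₁(V₁/V₂) = 0.655×13.9.
Adiabatic: P_a = P₁(V₁/V₂)^γ = 0.655×13.9^(5/3).
P_a/P_b = (V₁/V₂)^(γ−1) = 13.9^(2/3) = 5.781.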